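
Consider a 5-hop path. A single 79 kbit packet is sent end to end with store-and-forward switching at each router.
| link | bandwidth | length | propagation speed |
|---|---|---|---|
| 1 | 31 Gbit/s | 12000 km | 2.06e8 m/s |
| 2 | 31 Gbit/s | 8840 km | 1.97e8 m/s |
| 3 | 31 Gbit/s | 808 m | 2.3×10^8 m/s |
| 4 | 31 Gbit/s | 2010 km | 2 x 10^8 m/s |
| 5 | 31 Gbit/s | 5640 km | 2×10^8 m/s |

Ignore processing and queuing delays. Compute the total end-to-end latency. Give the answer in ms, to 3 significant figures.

141 ms

L = 79000 bits.
Transmission delay per hop = L/R = 79000/31000000000 = 0.00254839 ms; 5 hops → 0.0127419 ms.
Propagation delays (d/s per hop): 58.2524, 44.8731, 0.00351304, 10.05, 28.2 ms; sum = 141.379 ms.
End-to-end = 141 ms.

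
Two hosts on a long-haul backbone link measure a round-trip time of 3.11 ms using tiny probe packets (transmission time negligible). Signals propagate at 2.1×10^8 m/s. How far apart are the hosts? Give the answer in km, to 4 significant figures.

One-way propagation = RTT/2 = 1.555 ms.
d = s × t = 210000000 × 0.001555 = 326.6 km.

326.6 km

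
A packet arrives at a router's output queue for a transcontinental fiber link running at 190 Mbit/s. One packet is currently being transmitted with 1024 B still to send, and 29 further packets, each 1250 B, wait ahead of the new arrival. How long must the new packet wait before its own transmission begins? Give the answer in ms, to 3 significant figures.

1.57 ms

Each queued packet: L/R = 10000/190000000 = 0.0526316 ms.
29 queued → 1.52632 ms.
Plus remaining 8192 bits of current packet: 0.0431158 ms.
Queuing delay = 1.57 ms.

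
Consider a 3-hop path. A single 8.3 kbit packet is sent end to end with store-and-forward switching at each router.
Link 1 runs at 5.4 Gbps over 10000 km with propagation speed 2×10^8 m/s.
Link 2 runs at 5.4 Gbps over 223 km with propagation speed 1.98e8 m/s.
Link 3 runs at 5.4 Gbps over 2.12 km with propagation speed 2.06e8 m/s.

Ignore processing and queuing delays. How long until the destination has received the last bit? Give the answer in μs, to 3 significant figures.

51100 μs

L = 8300 bits.
Transmission delay per hop = L/R = 8300/5400000000 = 1.53704 μs; 3 hops → 4.61111 μs.
Propagation delays (d/s per hop): 50000, 1126.26, 10.2913 μs; sum = 51136.6 μs.
End-to-end = 51100 μs.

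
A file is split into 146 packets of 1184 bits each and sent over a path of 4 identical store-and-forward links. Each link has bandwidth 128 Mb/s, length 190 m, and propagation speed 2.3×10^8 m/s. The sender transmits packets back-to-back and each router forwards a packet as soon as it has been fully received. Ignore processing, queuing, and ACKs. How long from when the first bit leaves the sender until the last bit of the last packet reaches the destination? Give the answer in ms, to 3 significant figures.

Per-hop transmission t_tx = L/R = 1184/128000000 = 0.00925 ms.
Per-hop propagation t_prop = 190/2.3e+08 = 0.000826087 ms.
Pipeline fill: first packet needs 4·t_tx to clear all hops; remaining 145 packets each add one t_tx.
Total = (4+146-1)·t_tx + 4·t_prop = 149·0.00925 + 4·0.000826087 = 1.38 ms.

1.38 ms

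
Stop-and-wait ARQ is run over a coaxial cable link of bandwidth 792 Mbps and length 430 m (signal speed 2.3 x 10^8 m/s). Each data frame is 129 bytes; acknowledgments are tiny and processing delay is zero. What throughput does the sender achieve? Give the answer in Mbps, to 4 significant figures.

t_tx = L/R = 1032/792000000 = 1.30303e-06 s.
t_prop = 430/2.3e+08 = 1.86957e-06 s; RTT = 3.73913e-06 s.
Cycle = t_tx + RTT = 5.04216e-06 s.
Throughput = L / cycle = 1032 / 5.04216e-06 = 204.7 Mbps.

204.7 Mbps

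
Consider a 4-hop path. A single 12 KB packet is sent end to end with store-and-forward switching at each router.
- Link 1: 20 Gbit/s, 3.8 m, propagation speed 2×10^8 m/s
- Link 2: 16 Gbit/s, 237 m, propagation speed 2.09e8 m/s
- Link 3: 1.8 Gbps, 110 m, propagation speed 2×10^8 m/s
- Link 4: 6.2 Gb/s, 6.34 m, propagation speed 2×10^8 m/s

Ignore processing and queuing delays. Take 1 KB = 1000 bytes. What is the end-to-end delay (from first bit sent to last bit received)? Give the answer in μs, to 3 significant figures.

81.4 μs

L = 96000 bits.
Transmission delays (L/R per hop): 4.8, 6, 53.3333, 15.4839 μs; sum = 79.6172 μs.
Propagation delays (d/s per hop): 0.019, 1.13397, 0.55, 0.0317 μs; sum = 1.73467 μs.
End-to-end = 81.4 μs.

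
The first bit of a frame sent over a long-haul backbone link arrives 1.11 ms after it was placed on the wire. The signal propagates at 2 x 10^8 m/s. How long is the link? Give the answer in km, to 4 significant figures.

222.0 km

d = s × t_prop = 200000000 × 0.00111 = 222.0 km.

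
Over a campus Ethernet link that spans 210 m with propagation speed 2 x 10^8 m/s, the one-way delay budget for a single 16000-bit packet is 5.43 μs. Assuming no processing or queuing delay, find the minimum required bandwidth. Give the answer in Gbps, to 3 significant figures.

3.65 Gbps

Propagation delay = 210 / 200000000 = 1.05 μs.
Transmission budget = 5.43 − 1.05 = 4.38 μs.
R ≥ L / t_tx = 16000 bits / 4.38e-06 s = 3.65 Gbps.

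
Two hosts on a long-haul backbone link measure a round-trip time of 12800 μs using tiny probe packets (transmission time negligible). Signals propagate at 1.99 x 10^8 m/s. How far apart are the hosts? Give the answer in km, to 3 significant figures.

1270 km

One-way propagation = RTT/2 = 6400 μs.
d = s × t = 199000000 × 0.0064 = 1270 km.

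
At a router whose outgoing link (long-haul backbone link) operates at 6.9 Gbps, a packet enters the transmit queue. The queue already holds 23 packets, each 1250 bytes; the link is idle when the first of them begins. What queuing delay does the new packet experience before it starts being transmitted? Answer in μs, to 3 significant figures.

33.3 μs

Each queued packet: L/R = 10000/6900000000 = 1.44928 μs.
23 queued → 33.3333 μs.
Queuing delay = 33.3 μs.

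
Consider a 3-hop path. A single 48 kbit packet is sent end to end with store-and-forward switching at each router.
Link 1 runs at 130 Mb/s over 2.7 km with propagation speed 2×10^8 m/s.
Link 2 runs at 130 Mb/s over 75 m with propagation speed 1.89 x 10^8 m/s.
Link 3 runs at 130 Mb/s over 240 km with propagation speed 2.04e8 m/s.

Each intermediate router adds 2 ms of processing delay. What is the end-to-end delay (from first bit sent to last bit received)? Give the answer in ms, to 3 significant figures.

L = 48000 bits.
Transmission delay per hop = L/R = 48000/130000000 = 0.369231 ms; 3 hops → 1.10769 ms.
Propagation delays (d/s per hop): 0.0135, 0.000396825, 1.17647 ms; sum = 1.19037 ms.
Processing at 2 router(s): 2 × 2 ms = 4 ms.
End-to-end = 6.30 ms.

6.30 ms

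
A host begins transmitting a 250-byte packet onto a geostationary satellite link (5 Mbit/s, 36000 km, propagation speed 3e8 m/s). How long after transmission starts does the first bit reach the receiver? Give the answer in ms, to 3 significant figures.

120 ms

First bit experiences only propagation delay: d/s = 36000000/300000000 = 120 ms.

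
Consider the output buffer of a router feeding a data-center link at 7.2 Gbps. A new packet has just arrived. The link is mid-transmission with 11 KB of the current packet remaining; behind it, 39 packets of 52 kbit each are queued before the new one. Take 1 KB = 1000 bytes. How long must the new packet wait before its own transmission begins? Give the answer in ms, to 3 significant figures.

Each queued packet: L/R = 52000/7200000000 = 0.00722222 ms.
39 queued → 0.281667 ms.
Plus remaining 88000 bits of current packet: 0.0122222 ms.
Queuing delay = 0.294 ms.

0.294 ms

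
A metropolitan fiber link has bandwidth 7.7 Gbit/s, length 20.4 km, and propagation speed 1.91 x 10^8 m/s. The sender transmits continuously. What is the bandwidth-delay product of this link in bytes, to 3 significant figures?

Propagation delay = 20400 / 191000000 = 0.000106806 s.
BDP = R × t_prop = 7700000000 × 0.000106806 = 822408 bits.
In bytes: 822408/8 = 103000 bytes.

103000 bytes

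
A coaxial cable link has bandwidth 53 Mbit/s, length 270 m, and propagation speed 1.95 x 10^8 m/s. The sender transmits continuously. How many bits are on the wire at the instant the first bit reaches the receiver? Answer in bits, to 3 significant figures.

73.4 bits

Propagation delay = 270 / 195000000 = 1.38462e-06 s.
BDP = R × t_prop = 53000000 × 1.38462e-06 = 73.3846 bits.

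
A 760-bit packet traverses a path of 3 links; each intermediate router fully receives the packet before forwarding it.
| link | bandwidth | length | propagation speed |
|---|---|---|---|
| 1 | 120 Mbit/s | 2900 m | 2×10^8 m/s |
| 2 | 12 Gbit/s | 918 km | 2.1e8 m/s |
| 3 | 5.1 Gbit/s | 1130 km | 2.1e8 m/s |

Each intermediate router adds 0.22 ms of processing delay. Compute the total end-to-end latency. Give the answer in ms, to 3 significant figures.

10.2 ms

Transmission delays (L/R per hop): 0.00633333, 6.33333e-05, 0.00014902 ms; sum = 0.00654569 ms.
Propagation delays (d/s per hop): 0.0145, 4.37143, 5.38095 ms; sum = 9.76688 ms.
Processing at 2 router(s): 2 × 0.22 ms = 0.44 ms.
End-to-end = 10.2 ms.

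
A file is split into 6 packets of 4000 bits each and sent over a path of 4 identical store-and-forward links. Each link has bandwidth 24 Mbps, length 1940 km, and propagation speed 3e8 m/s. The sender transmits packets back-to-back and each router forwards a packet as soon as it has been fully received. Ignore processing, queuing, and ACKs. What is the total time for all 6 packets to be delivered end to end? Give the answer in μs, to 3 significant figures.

Per-hop transmission t_tx = L/R = 4000/24000000 = 166.667 μs.
Per-hop propagation t_prop = 1940000/300000000 = 6466.67 μs.
Pipeline fill: first packet needs 4·t_tx to clear all hops; remaining 5 packets each add one t_tx.
Total = (4+6-1)·t_tx + 4·t_prop = 9·166.667 + 4·6466.67 = 27400 μs.

27400 μs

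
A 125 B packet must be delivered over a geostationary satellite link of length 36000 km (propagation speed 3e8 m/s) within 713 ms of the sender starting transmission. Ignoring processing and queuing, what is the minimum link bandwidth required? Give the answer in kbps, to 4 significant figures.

1.686 kbps

L = 1000 bits.
Propagation delay = 36000000 / 300000000 = 120 ms.
Transmission budget = 713 − 120 = 593 ms.
R ≥ L / t_tx = 1000 bits / 0.593 s = 1.686 kbps.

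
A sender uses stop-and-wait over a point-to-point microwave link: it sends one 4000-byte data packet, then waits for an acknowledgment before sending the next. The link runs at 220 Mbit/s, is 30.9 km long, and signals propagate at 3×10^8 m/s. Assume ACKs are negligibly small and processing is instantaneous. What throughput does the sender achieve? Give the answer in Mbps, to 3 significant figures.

91.1 Mbps

t_tx = L/R = 32000/220000000 = 0.000145455 s.
t_prop = 30900/300000000 = 0.000103 s; RTT = 0.000206 s.
Cycle = t_tx + RTT = 0.000351455 s.
Throughput = L / cycle = 32000 / 0.000351455 = 91.1 Mbps.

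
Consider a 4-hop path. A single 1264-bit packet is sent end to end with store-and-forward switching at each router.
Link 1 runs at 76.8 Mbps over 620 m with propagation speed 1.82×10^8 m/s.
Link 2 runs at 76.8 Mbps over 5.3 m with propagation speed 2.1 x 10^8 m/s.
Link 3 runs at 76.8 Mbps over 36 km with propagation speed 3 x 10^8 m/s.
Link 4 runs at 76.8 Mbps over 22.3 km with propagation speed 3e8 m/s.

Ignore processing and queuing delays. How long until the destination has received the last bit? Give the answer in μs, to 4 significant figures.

Transmission delay per hop = L/R = 1264/76800000 = 16.4583 μs; 4 hops → 65.8333 μs.
Propagation delays (d/s per hop): 3.40659, 0.0252381, 120, 74.3333 μs; sum = 197.765 μs.
End-to-end = 263.6 μs.

263.6 μs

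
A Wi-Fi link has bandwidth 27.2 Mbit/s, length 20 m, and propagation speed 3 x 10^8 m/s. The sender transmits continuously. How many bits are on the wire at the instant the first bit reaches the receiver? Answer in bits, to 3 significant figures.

1.81 bits

Propagation delay = 20 / 300000000 = 6.66667e-08 s.
BDP = R × t_prop = 27200000 × 6.66667e-08 = 1.81333 bits.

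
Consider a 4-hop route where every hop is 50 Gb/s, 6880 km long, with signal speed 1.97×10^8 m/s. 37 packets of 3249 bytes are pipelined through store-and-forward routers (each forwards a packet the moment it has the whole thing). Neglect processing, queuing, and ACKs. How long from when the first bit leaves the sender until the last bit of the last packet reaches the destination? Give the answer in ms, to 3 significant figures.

140 ms

Per-hop transmission t_tx = L/R = 25992/50000000000 = 0.00051984 ms.
Per-hop propagation t_prop = 6880000/197000000 = 34.9239 ms.
Pipeline fill: first packet needs 4·t_tx to clear all hops; remaining 36 packets each add one t_tx.
Total = (4+37-1)·t_tx + 4·t_prop = 40·0.00051984 + 4·34.9239 = 140 ms.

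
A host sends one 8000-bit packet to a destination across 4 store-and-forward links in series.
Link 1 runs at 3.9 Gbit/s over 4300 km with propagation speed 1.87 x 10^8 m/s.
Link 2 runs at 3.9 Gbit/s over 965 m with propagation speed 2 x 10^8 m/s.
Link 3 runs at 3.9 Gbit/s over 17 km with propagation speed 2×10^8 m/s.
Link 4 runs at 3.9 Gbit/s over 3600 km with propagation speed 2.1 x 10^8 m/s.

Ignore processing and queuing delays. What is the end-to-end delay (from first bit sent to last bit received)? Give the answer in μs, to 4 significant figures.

40240 μs

Transmission delay per hop = L/R = 8000/3900000000 = 2.05128 μs; 4 hops → 8.20513 μs.
Propagation delays (d/s per hop): 22994.7, 4.825, 85, 17142.9 μs; sum = 40227.3 μs.
End-to-end = 40240 μs.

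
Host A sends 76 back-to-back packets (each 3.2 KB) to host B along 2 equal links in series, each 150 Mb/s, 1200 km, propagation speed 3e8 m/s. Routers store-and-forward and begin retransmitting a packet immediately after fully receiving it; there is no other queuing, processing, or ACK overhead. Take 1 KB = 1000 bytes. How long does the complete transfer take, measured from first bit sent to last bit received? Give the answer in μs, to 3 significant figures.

21100 μs

Per-hop transmission t_tx = L/R = 25600/150000000 = 170.667 μs.
Per-hop propagation t_prop = 1200000/300000000 = 4000 μs.
Pipeline fill: first packet needs 2·t_tx to clear all hops; remaining 75 packets each add one t_tx.
Total = (2+76-1)·t_tx + 2·t_prop = 77·170.667 + 2·4000 = 21100 μs.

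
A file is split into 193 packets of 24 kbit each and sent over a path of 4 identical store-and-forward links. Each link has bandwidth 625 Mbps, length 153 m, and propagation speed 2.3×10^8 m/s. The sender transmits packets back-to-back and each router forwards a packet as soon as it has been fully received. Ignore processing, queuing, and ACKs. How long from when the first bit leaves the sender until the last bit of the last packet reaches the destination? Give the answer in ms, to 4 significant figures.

Per-hop transmission t_tx = L/R = 24000/625000000 = 0.0384 ms.
Per-hop propagation t_prop = 153/2.3e+08 = 0.000665217 ms.
Pipeline fill: first packet needs 4·t_tx to clear all hops; remaining 192 packets each add one t_tx.
Total = (4+193-1)·t_tx + 4·t_prop = 196·0.0384 + 4·0.000665217 = 7.529 ms.

7.529 ms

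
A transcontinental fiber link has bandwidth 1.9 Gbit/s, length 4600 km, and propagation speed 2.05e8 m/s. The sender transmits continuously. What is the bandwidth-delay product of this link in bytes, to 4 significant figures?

5329000 bytes

Propagation delay = 4600000 / 2.05e+08 = 0.022439 s.
BDP = R × t_prop = 1900000000 × 0.022439 = 42634100 bits.
In bytes: 42634100/8 = 5329000 bytes.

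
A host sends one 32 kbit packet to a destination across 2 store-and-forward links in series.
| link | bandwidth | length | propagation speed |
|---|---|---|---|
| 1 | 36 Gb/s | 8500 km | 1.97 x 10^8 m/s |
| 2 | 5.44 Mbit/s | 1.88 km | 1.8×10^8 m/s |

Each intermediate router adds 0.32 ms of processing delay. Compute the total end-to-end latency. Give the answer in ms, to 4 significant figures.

L = 32000 bits.
Transmission delays (L/R per hop): 0.000888889, 5.88235 ms; sum = 5.88324 ms.
Propagation delays (d/s per hop): 43.1472, 0.0104444 ms; sum = 43.1577 ms.
Processing at 1 router(s): 1 × 0.32 ms = 0.32 ms.
End-to-end = 49.36 ms.

49.36 ms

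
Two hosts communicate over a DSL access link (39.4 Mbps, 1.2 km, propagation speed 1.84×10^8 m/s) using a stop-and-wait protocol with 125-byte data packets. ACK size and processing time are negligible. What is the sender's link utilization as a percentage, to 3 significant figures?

t_tx = L/R = 1000/39400000 = 2.53807e-05 s.
t_prop = 1200/184000000 = 6.52174e-06 s; RTT = 1.30435e-05 s.
Cycle = t_tx + RTT = 3.84242e-05 s.
Utilization = t_tx / cycle = 2.53807e-05/3.84242e-05 = 66.1 %.

66.1 %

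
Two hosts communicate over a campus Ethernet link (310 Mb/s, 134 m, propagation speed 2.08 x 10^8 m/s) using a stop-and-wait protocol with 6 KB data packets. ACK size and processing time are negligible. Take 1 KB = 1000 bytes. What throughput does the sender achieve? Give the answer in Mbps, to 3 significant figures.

307 Mbps

t_tx = L/R = 48000/310000000 = 0.000154839 s.
t_prop = 134/208000000 = 6.44231e-07 s; RTT = 1.28846e-06 s.
Cycle = t_tx + RTT = 0.000156127 s.
Throughput = L / cycle = 48000 / 0.000156127 = 307 Mbps.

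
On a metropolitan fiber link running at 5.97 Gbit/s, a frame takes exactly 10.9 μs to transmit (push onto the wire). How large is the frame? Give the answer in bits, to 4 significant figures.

65070 bits

L = R × t_tx = 5970000000 b/s × 1.09e-05 s = 65073 bits.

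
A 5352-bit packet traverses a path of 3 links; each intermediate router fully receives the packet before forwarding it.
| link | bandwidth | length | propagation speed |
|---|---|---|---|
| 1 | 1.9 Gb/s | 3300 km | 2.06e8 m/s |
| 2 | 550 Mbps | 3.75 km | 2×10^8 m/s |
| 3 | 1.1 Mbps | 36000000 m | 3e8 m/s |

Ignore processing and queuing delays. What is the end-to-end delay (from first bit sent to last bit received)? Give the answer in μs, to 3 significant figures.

141000 μs

Transmission delays (L/R per hop): 2.81684, 9.73091, 4865.45 μs; sum = 4878 μs.
Propagation delays (d/s per hop): 16019.4, 18.75, 120000 μs; sum = 136038 μs.
End-to-end = 141000 μs.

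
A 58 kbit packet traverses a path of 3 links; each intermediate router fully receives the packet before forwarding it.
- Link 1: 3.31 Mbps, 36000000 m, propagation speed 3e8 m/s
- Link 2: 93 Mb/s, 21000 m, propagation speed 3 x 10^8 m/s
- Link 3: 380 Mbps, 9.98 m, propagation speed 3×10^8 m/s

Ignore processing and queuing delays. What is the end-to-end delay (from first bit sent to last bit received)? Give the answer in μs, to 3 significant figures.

138000 μs

L = 58000 bits.
Transmission delays (L/R per hop): 17522.7, 623.656, 152.632 μs; sum = 18298.9 μs.
Propagation delays (d/s per hop): 120000, 70, 0.0332667 μs; sum = 120070 μs.
End-to-end = 138000 μs.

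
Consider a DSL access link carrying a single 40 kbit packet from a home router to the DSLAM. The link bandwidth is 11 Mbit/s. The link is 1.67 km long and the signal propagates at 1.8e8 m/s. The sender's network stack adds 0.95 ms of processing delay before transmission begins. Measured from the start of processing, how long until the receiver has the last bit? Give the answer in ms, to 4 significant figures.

4.596 ms

L = 40000 bits.
Transmission delay = L/R = 40000 / 11000000 = 3.63636 ms.
Propagation delay = d/s = 1670 m / 180000000 m/s = 0.00927778 ms.
Plus processing delay 0.95 ms = 0.95 ms.
Total = 4.596 ms.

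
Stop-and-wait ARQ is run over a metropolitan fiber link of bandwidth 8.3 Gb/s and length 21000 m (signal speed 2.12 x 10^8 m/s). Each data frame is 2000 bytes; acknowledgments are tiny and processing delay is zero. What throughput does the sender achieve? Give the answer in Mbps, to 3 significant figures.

t_tx = L/R = 16000/8.3e+09 = 1.92771e-06 s.
t_prop = 21000/212000000 = 9.90566e-05 s; RTT = 0.000198113 s.
Cycle = t_tx + RTT = 0.000200041 s.
Throughput = L / cycle = 16000 / 0.000200041 = 80.0 Mbps.

80.0 Mbps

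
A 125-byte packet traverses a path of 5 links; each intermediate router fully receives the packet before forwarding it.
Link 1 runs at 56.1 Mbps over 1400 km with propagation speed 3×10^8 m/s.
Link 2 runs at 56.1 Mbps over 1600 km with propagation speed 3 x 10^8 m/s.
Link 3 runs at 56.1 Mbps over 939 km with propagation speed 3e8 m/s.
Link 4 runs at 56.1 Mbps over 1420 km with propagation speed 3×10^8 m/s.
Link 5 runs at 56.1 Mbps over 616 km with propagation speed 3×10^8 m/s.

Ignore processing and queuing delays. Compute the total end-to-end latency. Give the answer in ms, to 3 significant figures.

L = 125 × 8 = 1000 bits.
Transmission delay per hop = L/R = 1000/56100000 = 0.0178253 ms; 5 hops → 0.0891266 ms.
Propagation delays (d/s per hop): 4.66667, 5.33333, 3.13, 4.73333, 2.05333 ms; sum = 19.9167 ms.
End-to-end = 20.0 ms.

20.0 ms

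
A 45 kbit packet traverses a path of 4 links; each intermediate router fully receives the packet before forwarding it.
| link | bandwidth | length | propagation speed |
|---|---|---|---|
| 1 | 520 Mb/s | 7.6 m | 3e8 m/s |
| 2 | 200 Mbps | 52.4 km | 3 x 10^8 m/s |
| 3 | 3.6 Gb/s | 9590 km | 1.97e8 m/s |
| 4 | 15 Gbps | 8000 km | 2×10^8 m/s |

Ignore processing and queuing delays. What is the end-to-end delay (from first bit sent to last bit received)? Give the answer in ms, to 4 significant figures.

L = 45000 bits.
Transmission delays (L/R per hop): 0.0865385, 0.225, 0.0125, 0.003 ms; sum = 0.327038 ms.
Propagation delays (d/s per hop): 2.53333e-05, 0.174667, 48.6802, 40 ms; sum = 88.8549 ms.
End-to-end = 89.18 ms.

89.18 ms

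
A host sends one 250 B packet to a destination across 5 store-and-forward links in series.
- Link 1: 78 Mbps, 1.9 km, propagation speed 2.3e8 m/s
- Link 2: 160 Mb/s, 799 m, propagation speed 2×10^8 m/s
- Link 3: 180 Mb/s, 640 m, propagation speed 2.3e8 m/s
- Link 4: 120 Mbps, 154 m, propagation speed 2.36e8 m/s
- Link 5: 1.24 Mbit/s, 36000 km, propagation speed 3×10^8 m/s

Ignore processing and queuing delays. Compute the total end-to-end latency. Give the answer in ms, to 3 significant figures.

L = 250 × 8 = 2000 bits.
Transmission delays (L/R per hop): 0.025641, 0.0125, 0.0111111, 0.0166667, 1.6129 ms; sum = 1.67882 ms.
Propagation delays (d/s per hop): 0.00826087, 0.003995, 0.00278261, 0.000652542, 120 ms; sum = 120.016 ms.
End-to-end = 122 ms.

122 ms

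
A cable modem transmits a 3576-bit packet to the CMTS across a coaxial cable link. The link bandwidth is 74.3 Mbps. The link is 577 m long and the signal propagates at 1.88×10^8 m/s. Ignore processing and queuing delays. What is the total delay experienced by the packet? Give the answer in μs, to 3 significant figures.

51.2 μs

Transmission delay = L/R = 3576 / 74300000 = 48.1292 μs.
Propagation delay = d/s = 577 m / 188000000 m/s = 3.06915 μs.
Total = 51.2 μs.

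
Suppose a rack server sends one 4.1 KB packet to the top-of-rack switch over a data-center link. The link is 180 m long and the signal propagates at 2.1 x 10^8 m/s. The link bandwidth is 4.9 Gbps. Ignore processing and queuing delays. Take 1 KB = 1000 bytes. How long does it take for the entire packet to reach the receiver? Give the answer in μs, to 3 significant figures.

L = 32800 bits.
Transmission delay = L/R = 32800 / 4900000000 = 6.69388 μs.
Propagation delay = d/s = 180 m / 210000000 m/s = 0.857143 μs.
Total = 7.55 μs.

7.55 μs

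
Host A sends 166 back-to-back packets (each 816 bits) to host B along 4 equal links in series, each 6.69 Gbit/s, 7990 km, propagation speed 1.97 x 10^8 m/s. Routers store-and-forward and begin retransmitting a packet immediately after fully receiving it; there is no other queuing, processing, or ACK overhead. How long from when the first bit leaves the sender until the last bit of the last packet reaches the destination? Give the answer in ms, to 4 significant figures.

162.3 ms

Per-hop transmission t_tx = L/R = 816/6690000000 = 0.000121973 ms.
Per-hop propagation t_prop = 7990000/197000000 = 40.5584 ms.
Pipeline fill: first packet needs 4·t_tx to clear all hops; remaining 165 packets each add one t_tx.
Total = (4+166-1)·t_tx + 4·t_prop = 169·0.000121973 + 4·40.5584 = 162.3 ms.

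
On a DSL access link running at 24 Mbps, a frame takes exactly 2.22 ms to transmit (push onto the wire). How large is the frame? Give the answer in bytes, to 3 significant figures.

L = R × t_tx = 24000000 b/s × 0.00222 s = 53280 bits.
In bytes: 53280 / 8 = 6660 bytes.

6660 bytes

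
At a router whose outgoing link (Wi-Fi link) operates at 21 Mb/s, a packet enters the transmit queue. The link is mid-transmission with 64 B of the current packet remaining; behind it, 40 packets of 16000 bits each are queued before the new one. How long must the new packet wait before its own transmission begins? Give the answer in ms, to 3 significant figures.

Each queued packet: L/R = 16000/21000000 = 0.761905 ms.
40 queued → 30.4762 ms.
Plus remaining 512 bits of current packet: 0.024381 ms.
Queuing delay = 30.5 ms.

30.5 ms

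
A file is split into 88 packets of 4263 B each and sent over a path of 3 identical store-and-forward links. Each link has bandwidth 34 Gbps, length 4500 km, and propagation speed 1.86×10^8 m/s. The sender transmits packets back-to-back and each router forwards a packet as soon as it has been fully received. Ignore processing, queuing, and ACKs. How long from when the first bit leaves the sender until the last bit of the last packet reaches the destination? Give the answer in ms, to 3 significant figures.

Per-hop transmission t_tx = L/R = 34104/34000000000 = 0.00100306 ms.
Per-hop propagation t_prop = 4500000/186000000 = 24.1935 ms.
Pipeline fill: first packet needs 3·t_tx to clear all hops; remaining 87 packets each add one t_tx.
Total = (3+88-1)·t_tx + 3·t_prop = 90·0.00100306 + 3·24.1935 = 72.7 ms.

72.7 ms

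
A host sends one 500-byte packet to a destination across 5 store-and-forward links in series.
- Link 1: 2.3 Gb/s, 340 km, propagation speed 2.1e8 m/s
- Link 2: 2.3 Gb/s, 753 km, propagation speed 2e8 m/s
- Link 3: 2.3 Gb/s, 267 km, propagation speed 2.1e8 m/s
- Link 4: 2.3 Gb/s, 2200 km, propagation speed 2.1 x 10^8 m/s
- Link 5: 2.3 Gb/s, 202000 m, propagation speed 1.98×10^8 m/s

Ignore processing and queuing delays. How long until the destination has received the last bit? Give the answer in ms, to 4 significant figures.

L = 500 × 8 = 4000 bits.
Transmission delay per hop = L/R = 4000/2300000000 = 0.00173913 ms; 5 hops → 0.00869565 ms.
Propagation delays (d/s per hop): 1.61905, 3.765, 1.27143, 10.4762, 1.0202 ms; sum = 18.1519 ms.
End-to-end = 18.16 ms.

18.16 ms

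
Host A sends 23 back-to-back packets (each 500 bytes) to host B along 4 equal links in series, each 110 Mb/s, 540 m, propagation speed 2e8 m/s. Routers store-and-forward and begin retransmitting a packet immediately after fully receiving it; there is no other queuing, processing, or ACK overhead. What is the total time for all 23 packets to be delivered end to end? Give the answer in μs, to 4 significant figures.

956.3 μs

Per-hop transmission t_tx = L/R = 4000/110000000 = 36.3636 μs.
Per-hop propagation t_prop = 540/200000000 = 2.7 μs.
Pipeline fill: first packet needs 4·t_tx to clear all hops; remaining 22 packets each add one t_tx.
Total = (4+23-1)·t_tx + 4·t_prop = 26·36.3636 + 4·2.7 = 956.3 μs.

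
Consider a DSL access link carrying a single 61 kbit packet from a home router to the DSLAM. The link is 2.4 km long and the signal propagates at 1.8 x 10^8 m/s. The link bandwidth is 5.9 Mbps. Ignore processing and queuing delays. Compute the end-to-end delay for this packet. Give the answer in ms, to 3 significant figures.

10.4 ms

L = 61000 bits.
Transmission delay = L/R = 61000 / 5900000 = 10.339 ms.
Propagation delay = d/s = 2400 m / 180000000 m/s = 0.0133333 ms.
Total = 10.4 ms.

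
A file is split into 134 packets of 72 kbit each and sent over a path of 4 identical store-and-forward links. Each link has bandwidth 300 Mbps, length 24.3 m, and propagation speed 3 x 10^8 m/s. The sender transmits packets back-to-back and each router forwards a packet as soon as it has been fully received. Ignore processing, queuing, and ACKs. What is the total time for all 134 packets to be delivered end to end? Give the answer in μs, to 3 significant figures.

32900 μs

Per-hop transmission t_tx = L/R = 72000/300000000 = 240 μs.
Per-hop propagation t_prop = 24.3/300000000 = 0.081 μs.
Pipeline fill: first packet needs 4·t_tx to clear all hops; remaining 133 packets each add one t_tx.
Total = (4+134-1)·t_tx + 4·t_prop = 137·240 + 4·0.081 = 32900 μs.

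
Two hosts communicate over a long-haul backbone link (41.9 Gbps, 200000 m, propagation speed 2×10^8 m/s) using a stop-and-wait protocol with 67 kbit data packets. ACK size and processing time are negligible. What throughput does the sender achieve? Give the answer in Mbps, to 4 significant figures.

t_tx = L/R = 67000/41900000000 = 1.59905e-06 s.
t_prop = 200000/200000000 = 0.001 s; RTT = 0.002 s.
Cycle = t_tx + RTT = 0.0020016 s.
Throughput = L / cycle = 67000 / 0.0020016 = 33.47 Mbps.

33.47 Mbps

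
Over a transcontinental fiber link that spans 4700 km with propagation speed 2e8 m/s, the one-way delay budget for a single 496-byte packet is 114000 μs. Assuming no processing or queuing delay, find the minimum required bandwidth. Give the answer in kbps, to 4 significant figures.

43.85 kbps

L = 3968 bits.
Propagation delay = 4700000 / 200000000 = 23500 μs.
Transmission budget = 114000 − 23500 = 90500 μs.
R ≥ L / t_tx = 3968 bits / 0.0905 s = 43.85 kbps.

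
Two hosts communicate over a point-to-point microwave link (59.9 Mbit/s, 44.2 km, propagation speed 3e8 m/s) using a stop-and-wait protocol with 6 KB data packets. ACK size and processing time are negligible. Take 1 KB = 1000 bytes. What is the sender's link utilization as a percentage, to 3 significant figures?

73.1 %

t_tx = L/R = 48000/59900000 = 0.000801336 s.
t_prop = 44200/300000000 = 0.000147333 s; RTT = 0.000294667 s.
Cycle = t_tx + RTT = 0.001096 s.
Utilization = t_tx / cycle = 0.000801336/0.001096 = 73.1 %.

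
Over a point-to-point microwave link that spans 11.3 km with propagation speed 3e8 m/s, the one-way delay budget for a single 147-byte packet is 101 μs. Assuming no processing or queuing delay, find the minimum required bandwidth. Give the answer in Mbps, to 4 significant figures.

L = 1176 bits.
Propagation delay = 11300 / 300000000 = 37.6667 μs.
Transmission budget = 101 − 37.6667 = 63.3333 μs.
R ≥ L / t_tx = 1176 bits / 6.33333e-05 s = 18.57 Mbps.

18.57 Mbps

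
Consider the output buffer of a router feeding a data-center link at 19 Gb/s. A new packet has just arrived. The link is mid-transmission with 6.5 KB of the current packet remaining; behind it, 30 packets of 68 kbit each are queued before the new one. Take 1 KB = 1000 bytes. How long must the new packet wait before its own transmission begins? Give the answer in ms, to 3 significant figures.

0.110 ms

Each queued packet: L/R = 68000/19000000000 = 0.00357895 ms.
30 queued → 0.107368 ms.
Plus remaining 52000 bits of current packet: 0.00273684 ms.
Queuing delay = 0.110 ms.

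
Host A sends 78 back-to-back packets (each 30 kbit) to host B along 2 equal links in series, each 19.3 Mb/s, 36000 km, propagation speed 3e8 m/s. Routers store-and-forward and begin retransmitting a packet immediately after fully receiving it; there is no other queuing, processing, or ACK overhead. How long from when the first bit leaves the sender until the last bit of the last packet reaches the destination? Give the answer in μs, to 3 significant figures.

Per-hop transmission t_tx = L/R = 30000/19300000 = 1554.4 μs.
Per-hop propagation t_prop = 36000000/300000000 = 120000 μs.
Pipeline fill: first packet needs 2·t_tx to clear all hops; remaining 77 packets each add one t_tx.
Total = (2+78-1)·t_tx + 2·t_prop = 79·1554.4 + 2·120000 = 363000 μs.

363000 μs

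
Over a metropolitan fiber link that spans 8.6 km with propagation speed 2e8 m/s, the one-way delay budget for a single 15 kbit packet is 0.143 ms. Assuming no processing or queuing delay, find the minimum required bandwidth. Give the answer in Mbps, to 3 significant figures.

Propagation delay = 8600 / 200000000 = 0.043 ms.
Transmission budget = 0.143 − 0.043 = 0.1 ms.
R ≥ L / t_tx = 15000 bits / 0.0001 s = 150 Mbps.

150 Mbps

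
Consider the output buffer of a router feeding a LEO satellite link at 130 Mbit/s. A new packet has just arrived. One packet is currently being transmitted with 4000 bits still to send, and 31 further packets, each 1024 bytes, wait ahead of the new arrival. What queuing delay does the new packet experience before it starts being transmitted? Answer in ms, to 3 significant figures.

1.98 ms

Each queued packet: L/R = 8192/130000000 = 0.0630154 ms.
31 queued → 1.95348 ms.
Plus remaining 4000 bits of current packet: 0.0307692 ms.
Queuing delay = 1.98 ms.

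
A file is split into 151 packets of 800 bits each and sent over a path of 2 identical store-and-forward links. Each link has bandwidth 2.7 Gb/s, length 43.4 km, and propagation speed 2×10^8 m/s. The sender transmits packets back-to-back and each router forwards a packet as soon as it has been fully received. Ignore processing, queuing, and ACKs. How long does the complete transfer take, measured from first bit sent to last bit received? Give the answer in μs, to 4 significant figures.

479.0 μs

Per-hop transmission t_tx = L/R = 800/2700000000 = 0.296296 μs.
Per-hop propagation t_prop = 43400/200000000 = 217 μs.
Pipeline fill: first packet needs 2·t_tx to clear all hops; remaining 150 packets each add one t_tx.
Total = (2+151-1)·t_tx + 2·t_prop = 152·0.296296 + 2·217 = 479.0 μs.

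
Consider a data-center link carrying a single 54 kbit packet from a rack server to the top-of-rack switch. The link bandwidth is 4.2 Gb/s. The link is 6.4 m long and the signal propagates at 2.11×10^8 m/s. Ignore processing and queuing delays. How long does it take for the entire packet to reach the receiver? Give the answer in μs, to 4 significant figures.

L = 54000 bits.
Transmission delay = L/R = 54000 / 4200000000 = 12.8571 μs.
Propagation delay = d/s = 6.4 m / 211000000 m/s = 0.0303318 μs.
Total = 12.89 μs.

12.89 μs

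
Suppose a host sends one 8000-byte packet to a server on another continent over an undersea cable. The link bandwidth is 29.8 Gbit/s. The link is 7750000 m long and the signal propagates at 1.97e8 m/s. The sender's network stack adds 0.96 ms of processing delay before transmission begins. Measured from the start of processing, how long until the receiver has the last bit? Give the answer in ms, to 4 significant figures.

L = 8000 × 8 = 64000 bits.
Transmission delay = L/R = 64000 / 29800000000 = 0.00214765 ms.
Propagation delay = d/s = 7750000 m / 197000000 m/s = 39.3401 ms.
Plus processing delay 0.96 ms = 0.96 ms.
Total = 40.30 ms.

40.30 ms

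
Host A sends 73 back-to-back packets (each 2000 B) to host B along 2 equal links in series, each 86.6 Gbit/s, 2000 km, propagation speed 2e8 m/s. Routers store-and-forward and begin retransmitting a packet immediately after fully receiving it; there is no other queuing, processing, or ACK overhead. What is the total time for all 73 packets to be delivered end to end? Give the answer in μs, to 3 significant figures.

Per-hop transmission t_tx = L/R = 16000/86600000000 = 0.184758 μs.
Per-hop propagation t_prop = 2000000/200000000 = 10000 μs.
Pipeline fill: first packet needs 2·t_tx to clear all hops; remaining 72 packets each add one t_tx.
Total = (2+73-1)·t_tx + 2·t_prop = 74·0.184758 + 2·10000 = 20000 μs.

20000 μs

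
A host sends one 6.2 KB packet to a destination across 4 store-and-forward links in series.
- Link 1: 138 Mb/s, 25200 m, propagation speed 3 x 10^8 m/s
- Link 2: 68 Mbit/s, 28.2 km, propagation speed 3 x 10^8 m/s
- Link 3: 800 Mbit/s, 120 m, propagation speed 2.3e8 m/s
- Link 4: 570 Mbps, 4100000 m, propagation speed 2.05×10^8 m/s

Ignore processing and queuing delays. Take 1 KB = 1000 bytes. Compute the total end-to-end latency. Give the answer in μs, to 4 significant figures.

21420 μs

L = 49600 bits.
Transmission delays (L/R per hop): 359.42, 729.412, 62, 87.0175 μs; sum = 1237.85 μs.
Propagation delays (d/s per hop): 84, 94, 0.521739, 20000 μs; sum = 20178.5 μs.
End-to-end = 21420 μs.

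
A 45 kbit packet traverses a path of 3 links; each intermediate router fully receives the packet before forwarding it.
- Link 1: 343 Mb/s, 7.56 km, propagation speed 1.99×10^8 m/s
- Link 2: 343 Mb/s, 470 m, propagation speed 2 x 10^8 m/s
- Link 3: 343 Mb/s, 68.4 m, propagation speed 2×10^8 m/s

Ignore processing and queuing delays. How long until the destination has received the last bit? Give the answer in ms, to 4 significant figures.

0.4343 ms

L = 45000 bits.
Transmission delay per hop = L/R = 45000/343000000 = 0.131195 ms; 3 hops → 0.393586 ms.
Propagation delays (d/s per hop): 0.0379899, 0.00235, 0.000342 ms; sum = 0.0406819 ms.
End-to-end = 0.4343 ms.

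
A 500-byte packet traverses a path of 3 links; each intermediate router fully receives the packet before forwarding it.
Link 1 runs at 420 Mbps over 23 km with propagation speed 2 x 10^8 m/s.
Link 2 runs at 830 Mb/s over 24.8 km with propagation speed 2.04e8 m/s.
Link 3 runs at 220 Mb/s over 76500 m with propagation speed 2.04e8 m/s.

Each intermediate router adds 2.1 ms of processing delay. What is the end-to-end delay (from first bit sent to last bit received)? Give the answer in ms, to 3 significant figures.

L = 500 × 8 = 4000 bits.
Transmission delays (L/R per hop): 0.00952381, 0.00481928, 0.0181818 ms; sum = 0.0325249 ms.
Propagation delays (d/s per hop): 0.115, 0.121569, 0.375 ms; sum = 0.611569 ms.
Processing at 2 router(s): 2 × 2.1 ms = 4.2 ms.
End-to-end = 4.84 ms.

4.84 ms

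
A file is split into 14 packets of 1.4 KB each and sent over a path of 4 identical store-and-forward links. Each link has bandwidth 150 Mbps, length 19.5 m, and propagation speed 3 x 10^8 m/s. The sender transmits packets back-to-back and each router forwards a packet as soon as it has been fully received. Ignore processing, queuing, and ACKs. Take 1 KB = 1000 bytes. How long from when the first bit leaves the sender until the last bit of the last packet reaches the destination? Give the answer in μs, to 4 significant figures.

1270 μs

Per-hop transmission t_tx = L/R = 11200/150000000 = 74.6667 μs.
Per-hop propagation t_prop = 19.5/300000000 = 0.065 μs.
Pipeline fill: first packet needs 4·t_tx to clear all hops; remaining 13 packets each add one t_tx.
Total = (4+14-1)·t_tx + 4·t_prop = 17·74.6667 + 4·0.065 = 1270 μs.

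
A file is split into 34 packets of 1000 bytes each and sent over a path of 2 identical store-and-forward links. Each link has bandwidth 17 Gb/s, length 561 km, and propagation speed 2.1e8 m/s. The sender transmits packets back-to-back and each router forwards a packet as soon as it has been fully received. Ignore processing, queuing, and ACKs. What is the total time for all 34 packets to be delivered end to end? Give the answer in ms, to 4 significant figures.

Per-hop transmission t_tx = L/R = 8000/17000000000 = 0.000470588 ms.
Per-hop propagation t_prop = 561000/210000000 = 2.67143 ms.
Pipeline fill: first packet needs 2·t_tx to clear all hops; remaining 33 packets each add one t_tx.
Total = (2+34-1)·t_tx + 2·t_prop = 35·0.000470588 + 2·2.67143 = 5.359 ms.

5.359 ms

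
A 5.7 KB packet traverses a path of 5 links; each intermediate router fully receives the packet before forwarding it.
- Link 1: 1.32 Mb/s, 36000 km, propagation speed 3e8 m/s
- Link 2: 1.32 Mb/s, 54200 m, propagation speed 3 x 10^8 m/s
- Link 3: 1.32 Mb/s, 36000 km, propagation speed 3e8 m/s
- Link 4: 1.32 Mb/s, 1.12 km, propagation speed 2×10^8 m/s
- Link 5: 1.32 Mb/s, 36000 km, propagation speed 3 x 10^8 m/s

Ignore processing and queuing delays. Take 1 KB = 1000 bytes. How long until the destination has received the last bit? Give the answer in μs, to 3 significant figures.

533000 μs

L = 45600 bits.
Transmission delay per hop = L/R = 45600/1320000 = 34545.5 μs; 5 hops → 172727 μs.
Propagation delays (d/s per hop): 120000, 180.667, 120000, 5.6, 120000 μs; sum = 360186 μs.
End-to-end = 533000 μs.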